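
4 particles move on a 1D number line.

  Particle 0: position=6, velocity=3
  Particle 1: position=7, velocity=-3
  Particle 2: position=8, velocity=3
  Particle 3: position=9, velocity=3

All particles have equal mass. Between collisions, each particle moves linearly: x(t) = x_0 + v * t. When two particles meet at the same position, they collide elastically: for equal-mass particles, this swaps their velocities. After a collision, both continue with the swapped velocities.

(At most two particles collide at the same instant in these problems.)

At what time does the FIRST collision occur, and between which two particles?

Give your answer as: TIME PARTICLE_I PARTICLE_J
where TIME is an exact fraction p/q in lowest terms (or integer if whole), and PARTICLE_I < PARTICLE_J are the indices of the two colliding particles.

Pair (0,1): pos 6,7 vel 3,-3 -> gap=1, closing at 6/unit, collide at t=1/6
Pair (1,2): pos 7,8 vel -3,3 -> not approaching (rel speed -6 <= 0)
Pair (2,3): pos 8,9 vel 3,3 -> not approaching (rel speed 0 <= 0)
Earliest collision: t=1/6 between 0 and 1

Answer: 1/6 0 1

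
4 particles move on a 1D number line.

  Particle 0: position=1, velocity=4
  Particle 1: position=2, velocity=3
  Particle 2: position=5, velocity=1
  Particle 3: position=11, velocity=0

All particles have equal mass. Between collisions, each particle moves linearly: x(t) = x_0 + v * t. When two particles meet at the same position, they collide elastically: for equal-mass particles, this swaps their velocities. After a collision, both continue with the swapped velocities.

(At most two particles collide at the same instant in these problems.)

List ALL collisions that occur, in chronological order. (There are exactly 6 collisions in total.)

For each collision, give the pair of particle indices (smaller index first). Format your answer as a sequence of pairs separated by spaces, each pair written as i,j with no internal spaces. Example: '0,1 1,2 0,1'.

Collision at t=1: particles 0 and 1 swap velocities; positions: p0=5 p1=5 p2=6 p3=11; velocities now: v0=3 v1=4 v2=1 v3=0
Collision at t=4/3: particles 1 and 2 swap velocities; positions: p0=6 p1=19/3 p2=19/3 p3=11; velocities now: v0=3 v1=1 v2=4 v3=0
Collision at t=3/2: particles 0 and 1 swap velocities; positions: p0=13/2 p1=13/2 p2=7 p3=11; velocities now: v0=1 v1=3 v2=4 v3=0
Collision at t=5/2: particles 2 and 3 swap velocities; positions: p0=15/2 p1=19/2 p2=11 p3=11; velocities now: v0=1 v1=3 v2=0 v3=4
Collision at t=3: particles 1 and 2 swap velocities; positions: p0=8 p1=11 p2=11 p3=13; velocities now: v0=1 v1=0 v2=3 v3=4
Collision at t=6: particles 0 and 1 swap velocities; positions: p0=11 p1=11 p2=20 p3=25; velocities now: v0=0 v1=1 v2=3 v3=4

Answer: 0,1 1,2 0,1 2,3 1,2 0,1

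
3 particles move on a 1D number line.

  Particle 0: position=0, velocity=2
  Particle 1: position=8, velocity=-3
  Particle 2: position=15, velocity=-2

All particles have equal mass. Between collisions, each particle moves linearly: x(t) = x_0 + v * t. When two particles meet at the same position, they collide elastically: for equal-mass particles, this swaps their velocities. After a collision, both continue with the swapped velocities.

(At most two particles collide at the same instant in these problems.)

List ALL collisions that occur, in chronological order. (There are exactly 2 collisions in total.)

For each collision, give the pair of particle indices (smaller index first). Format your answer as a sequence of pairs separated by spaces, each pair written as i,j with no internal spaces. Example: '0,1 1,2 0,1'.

Collision at t=8/5: particles 0 and 1 swap velocities; positions: p0=16/5 p1=16/5 p2=59/5; velocities now: v0=-3 v1=2 v2=-2
Collision at t=15/4: particles 1 and 2 swap velocities; positions: p0=-13/4 p1=15/2 p2=15/2; velocities now: v0=-3 v1=-2 v2=2

Answer: 0,1 1,2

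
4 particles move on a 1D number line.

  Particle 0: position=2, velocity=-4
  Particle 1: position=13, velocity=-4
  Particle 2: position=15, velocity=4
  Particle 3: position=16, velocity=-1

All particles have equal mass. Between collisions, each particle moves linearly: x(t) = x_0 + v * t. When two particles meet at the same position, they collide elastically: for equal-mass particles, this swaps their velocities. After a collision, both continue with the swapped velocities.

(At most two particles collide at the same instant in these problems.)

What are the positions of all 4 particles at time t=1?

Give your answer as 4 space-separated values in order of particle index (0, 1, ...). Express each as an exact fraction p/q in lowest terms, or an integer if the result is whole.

Answer: -2 9 15 19

Derivation:
Collision at t=1/5: particles 2 and 3 swap velocities; positions: p0=6/5 p1=61/5 p2=79/5 p3=79/5; velocities now: v0=-4 v1=-4 v2=-1 v3=4
Advance to t=1 (no further collisions before then); velocities: v0=-4 v1=-4 v2=-1 v3=4; positions = -2 9 15 19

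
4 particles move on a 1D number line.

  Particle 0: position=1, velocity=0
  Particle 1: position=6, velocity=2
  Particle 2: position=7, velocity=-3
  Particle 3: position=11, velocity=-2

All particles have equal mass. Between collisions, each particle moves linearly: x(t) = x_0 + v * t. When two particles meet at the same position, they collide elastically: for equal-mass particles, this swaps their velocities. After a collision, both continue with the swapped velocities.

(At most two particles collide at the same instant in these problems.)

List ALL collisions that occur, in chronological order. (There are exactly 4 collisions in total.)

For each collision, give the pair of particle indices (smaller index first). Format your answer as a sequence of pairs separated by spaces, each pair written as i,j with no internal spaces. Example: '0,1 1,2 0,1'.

Answer: 1,2 2,3 0,1 1,2

Derivation:
Collision at t=1/5: particles 1 and 2 swap velocities; positions: p0=1 p1=32/5 p2=32/5 p3=53/5; velocities now: v0=0 v1=-3 v2=2 v3=-2
Collision at t=5/4: particles 2 and 3 swap velocities; positions: p0=1 p1=13/4 p2=17/2 p3=17/2; velocities now: v0=0 v1=-3 v2=-2 v3=2
Collision at t=2: particles 0 and 1 swap velocities; positions: p0=1 p1=1 p2=7 p3=10; velocities now: v0=-3 v1=0 v2=-2 v3=2
Collision at t=5: particles 1 and 2 swap velocities; positions: p0=-8 p1=1 p2=1 p3=16; velocities now: v0=-3 v1=-2 v2=0 v3=2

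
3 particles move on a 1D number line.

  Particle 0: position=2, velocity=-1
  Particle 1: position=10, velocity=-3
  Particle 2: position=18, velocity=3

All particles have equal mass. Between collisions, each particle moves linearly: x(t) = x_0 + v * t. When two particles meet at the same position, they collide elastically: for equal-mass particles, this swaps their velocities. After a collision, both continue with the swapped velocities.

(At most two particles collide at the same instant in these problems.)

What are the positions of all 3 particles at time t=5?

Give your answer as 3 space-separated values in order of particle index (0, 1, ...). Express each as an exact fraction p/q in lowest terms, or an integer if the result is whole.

Collision at t=4: particles 0 and 1 swap velocities; positions: p0=-2 p1=-2 p2=30; velocities now: v0=-3 v1=-1 v2=3
Advance to t=5 (no further collisions before then); velocities: v0=-3 v1=-1 v2=3; positions = -5 -3 33

Answer: -5 -3 33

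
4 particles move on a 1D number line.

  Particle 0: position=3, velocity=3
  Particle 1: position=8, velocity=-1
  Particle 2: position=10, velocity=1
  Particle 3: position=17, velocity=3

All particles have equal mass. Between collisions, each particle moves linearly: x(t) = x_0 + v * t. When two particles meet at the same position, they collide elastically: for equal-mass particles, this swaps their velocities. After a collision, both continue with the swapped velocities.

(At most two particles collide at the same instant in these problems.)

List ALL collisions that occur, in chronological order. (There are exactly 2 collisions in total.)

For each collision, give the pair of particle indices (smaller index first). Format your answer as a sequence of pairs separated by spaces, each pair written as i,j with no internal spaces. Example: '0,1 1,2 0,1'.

Answer: 0,1 1,2

Derivation:
Collision at t=5/4: particles 0 and 1 swap velocities; positions: p0=27/4 p1=27/4 p2=45/4 p3=83/4; velocities now: v0=-1 v1=3 v2=1 v3=3
Collision at t=7/2: particles 1 and 2 swap velocities; positions: p0=9/2 p1=27/2 p2=27/2 p3=55/2; velocities now: v0=-1 v1=1 v2=3 v3=3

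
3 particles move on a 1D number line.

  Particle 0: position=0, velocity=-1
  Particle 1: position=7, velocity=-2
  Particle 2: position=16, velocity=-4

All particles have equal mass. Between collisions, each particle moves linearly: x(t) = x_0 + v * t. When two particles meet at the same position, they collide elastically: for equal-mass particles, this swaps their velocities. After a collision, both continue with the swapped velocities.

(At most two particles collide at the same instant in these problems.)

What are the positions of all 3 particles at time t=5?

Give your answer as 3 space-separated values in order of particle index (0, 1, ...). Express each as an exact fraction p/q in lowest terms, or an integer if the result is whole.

Collision at t=9/2: particles 1 and 2 swap velocities; positions: p0=-9/2 p1=-2 p2=-2; velocities now: v0=-1 v1=-4 v2=-2
Advance to t=5 (no further collisions before then); velocities: v0=-1 v1=-4 v2=-2; positions = -5 -4 -3

Answer: -5 -4 -3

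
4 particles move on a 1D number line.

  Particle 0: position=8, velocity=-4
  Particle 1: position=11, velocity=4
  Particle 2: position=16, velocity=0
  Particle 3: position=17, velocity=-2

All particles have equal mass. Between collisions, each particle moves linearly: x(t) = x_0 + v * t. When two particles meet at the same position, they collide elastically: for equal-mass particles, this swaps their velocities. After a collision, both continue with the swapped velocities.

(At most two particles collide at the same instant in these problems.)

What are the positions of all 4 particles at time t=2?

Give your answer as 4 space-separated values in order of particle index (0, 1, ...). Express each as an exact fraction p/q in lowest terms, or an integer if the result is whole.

Collision at t=1/2: particles 2 and 3 swap velocities; positions: p0=6 p1=13 p2=16 p3=16; velocities now: v0=-4 v1=4 v2=-2 v3=0
Collision at t=1: particles 1 and 2 swap velocities; positions: p0=4 p1=15 p2=15 p3=16; velocities now: v0=-4 v1=-2 v2=4 v3=0
Collision at t=5/4: particles 2 and 3 swap velocities; positions: p0=3 p1=29/2 p2=16 p3=16; velocities now: v0=-4 v1=-2 v2=0 v3=4
Advance to t=2 (no further collisions before then); velocities: v0=-4 v1=-2 v2=0 v3=4; positions = 0 13 16 19

Answer: 0 13 16 19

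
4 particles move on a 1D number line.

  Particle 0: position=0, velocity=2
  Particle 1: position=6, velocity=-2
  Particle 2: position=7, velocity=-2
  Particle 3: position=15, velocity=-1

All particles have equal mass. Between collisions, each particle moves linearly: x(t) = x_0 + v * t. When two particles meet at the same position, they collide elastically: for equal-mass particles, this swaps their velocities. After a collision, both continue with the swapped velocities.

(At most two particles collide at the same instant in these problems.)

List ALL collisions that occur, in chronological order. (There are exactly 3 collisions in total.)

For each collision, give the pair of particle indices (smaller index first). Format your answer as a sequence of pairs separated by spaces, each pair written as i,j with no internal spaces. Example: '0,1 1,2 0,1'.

Answer: 0,1 1,2 2,3

Derivation:
Collision at t=3/2: particles 0 and 1 swap velocities; positions: p0=3 p1=3 p2=4 p3=27/2; velocities now: v0=-2 v1=2 v2=-2 v3=-1
Collision at t=7/4: particles 1 and 2 swap velocities; positions: p0=5/2 p1=7/2 p2=7/2 p3=53/4; velocities now: v0=-2 v1=-2 v2=2 v3=-1
Collision at t=5: particles 2 and 3 swap velocities; positions: p0=-4 p1=-3 p2=10 p3=10; velocities now: v0=-2 v1=-2 v2=-1 v3=2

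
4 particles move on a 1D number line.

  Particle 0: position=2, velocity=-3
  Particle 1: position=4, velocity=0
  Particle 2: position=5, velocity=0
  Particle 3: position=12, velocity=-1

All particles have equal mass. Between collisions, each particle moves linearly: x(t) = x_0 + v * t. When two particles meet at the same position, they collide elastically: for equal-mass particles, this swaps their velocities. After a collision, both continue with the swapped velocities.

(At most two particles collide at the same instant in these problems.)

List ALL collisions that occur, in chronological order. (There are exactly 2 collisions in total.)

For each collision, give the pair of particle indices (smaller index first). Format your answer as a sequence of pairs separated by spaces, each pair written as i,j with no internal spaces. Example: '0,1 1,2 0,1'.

Collision at t=7: particles 2 and 3 swap velocities; positions: p0=-19 p1=4 p2=5 p3=5; velocities now: v0=-3 v1=0 v2=-1 v3=0
Collision at t=8: particles 1 and 2 swap velocities; positions: p0=-22 p1=4 p2=4 p3=5; velocities now: v0=-3 v1=-1 v2=0 v3=0

Answer: 2,3 1,2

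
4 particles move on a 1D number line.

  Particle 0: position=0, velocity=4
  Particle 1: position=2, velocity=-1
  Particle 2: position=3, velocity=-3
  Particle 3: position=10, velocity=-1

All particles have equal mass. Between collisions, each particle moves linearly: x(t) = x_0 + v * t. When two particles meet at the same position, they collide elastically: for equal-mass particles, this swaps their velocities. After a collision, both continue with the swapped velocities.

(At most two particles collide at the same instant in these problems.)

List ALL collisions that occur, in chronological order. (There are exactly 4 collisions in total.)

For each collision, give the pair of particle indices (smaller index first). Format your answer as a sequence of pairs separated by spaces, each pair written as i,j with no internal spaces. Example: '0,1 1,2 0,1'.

Answer: 0,1 1,2 0,1 2,3

Derivation:
Collision at t=2/5: particles 0 and 1 swap velocities; positions: p0=8/5 p1=8/5 p2=9/5 p3=48/5; velocities now: v0=-1 v1=4 v2=-3 v3=-1
Collision at t=3/7: particles 1 and 2 swap velocities; positions: p0=11/7 p1=12/7 p2=12/7 p3=67/7; velocities now: v0=-1 v1=-3 v2=4 v3=-1
Collision at t=1/2: particles 0 and 1 swap velocities; positions: p0=3/2 p1=3/2 p2=2 p3=19/2; velocities now: v0=-3 v1=-1 v2=4 v3=-1
Collision at t=2: particles 2 and 3 swap velocities; positions: p0=-3 p1=0 p2=8 p3=8; velocities now: v0=-3 v1=-1 v2=-1 v3=4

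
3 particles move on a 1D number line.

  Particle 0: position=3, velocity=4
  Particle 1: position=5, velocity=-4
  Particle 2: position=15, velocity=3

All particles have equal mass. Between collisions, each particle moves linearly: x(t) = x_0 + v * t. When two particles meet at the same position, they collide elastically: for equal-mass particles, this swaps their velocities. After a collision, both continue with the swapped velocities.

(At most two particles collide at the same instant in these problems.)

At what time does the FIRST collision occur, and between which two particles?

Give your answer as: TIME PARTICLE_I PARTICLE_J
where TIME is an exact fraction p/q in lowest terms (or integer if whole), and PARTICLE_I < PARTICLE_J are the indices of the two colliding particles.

Pair (0,1): pos 3,5 vel 4,-4 -> gap=2, closing at 8/unit, collide at t=1/4
Pair (1,2): pos 5,15 vel -4,3 -> not approaching (rel speed -7 <= 0)
Earliest collision: t=1/4 between 0 and 1

Answer: 1/4 0 1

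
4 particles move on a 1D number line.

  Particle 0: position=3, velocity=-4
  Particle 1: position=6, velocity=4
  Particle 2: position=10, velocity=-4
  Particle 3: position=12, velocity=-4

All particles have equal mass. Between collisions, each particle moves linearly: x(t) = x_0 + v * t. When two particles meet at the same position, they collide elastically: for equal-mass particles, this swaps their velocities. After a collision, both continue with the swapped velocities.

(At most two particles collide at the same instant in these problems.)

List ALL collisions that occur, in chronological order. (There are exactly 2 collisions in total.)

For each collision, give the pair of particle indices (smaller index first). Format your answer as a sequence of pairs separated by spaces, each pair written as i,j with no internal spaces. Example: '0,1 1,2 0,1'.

Answer: 1,2 2,3

Derivation:
Collision at t=1/2: particles 1 and 2 swap velocities; positions: p0=1 p1=8 p2=8 p3=10; velocities now: v0=-4 v1=-4 v2=4 v3=-4
Collision at t=3/4: particles 2 and 3 swap velocities; positions: p0=0 p1=7 p2=9 p3=9; velocities now: v0=-4 v1=-4 v2=-4 v3=4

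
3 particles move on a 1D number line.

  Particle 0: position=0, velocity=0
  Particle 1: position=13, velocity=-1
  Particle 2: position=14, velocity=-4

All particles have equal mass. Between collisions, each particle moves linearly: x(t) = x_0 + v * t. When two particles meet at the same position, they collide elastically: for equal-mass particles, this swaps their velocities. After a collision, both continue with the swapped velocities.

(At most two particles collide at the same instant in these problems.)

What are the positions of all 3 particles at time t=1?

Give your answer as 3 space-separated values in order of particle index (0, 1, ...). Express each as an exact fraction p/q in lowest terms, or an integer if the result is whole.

Answer: 0 10 12

Derivation:
Collision at t=1/3: particles 1 and 2 swap velocities; positions: p0=0 p1=38/3 p2=38/3; velocities now: v0=0 v1=-4 v2=-1
Advance to t=1 (no further collisions before then); velocities: v0=0 v1=-4 v2=-1; positions = 0 10 12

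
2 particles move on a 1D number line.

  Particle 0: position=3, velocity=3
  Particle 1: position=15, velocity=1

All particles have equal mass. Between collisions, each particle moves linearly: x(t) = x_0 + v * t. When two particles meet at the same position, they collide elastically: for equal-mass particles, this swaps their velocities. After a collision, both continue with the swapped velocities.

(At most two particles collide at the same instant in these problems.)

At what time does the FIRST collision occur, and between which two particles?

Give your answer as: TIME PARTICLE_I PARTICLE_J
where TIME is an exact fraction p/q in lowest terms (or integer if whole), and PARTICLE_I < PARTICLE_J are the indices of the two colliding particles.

Pair (0,1): pos 3,15 vel 3,1 -> gap=12, closing at 2/unit, collide at t=6
Earliest collision: t=6 between 0 and 1

Answer: 6 0 1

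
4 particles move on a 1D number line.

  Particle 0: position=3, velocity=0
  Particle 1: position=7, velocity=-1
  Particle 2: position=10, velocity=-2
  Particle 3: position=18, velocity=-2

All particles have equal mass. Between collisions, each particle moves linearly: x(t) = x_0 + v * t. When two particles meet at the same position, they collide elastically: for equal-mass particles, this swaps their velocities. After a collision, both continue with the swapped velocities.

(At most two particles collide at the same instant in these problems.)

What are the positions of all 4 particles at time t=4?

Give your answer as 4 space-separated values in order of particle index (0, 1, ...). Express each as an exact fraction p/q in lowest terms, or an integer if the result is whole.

Collision at t=3: particles 1 and 2 swap velocities; positions: p0=3 p1=4 p2=4 p3=12; velocities now: v0=0 v1=-2 v2=-1 v3=-2
Collision at t=7/2: particles 0 and 1 swap velocities; positions: p0=3 p1=3 p2=7/2 p3=11; velocities now: v0=-2 v1=0 v2=-1 v3=-2
Collision at t=4: particles 1 and 2 swap velocities; positions: p0=2 p1=3 p2=3 p3=10; velocities now: v0=-2 v1=-1 v2=0 v3=-2
Advance to t=4 (no further collisions before then); velocities: v0=-2 v1=-1 v2=0 v3=-2; positions = 2 3 3 10

Answer: 2 3 3 10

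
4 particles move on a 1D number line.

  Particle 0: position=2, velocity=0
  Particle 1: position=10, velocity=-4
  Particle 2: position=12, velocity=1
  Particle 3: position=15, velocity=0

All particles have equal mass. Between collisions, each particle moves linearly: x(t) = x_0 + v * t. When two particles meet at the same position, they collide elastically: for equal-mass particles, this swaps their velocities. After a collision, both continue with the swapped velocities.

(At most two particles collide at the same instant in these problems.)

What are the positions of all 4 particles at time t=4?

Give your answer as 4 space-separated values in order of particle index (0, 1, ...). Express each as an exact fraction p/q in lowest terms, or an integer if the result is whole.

Answer: -6 2 15 16

Derivation:
Collision at t=2: particles 0 and 1 swap velocities; positions: p0=2 p1=2 p2=14 p3=15; velocities now: v0=-4 v1=0 v2=1 v3=0
Collision at t=3: particles 2 and 3 swap velocities; positions: p0=-2 p1=2 p2=15 p3=15; velocities now: v0=-4 v1=0 v2=0 v3=1
Advance to t=4 (no further collisions before then); velocities: v0=-4 v1=0 v2=0 v3=1; positions = -6 2 15 16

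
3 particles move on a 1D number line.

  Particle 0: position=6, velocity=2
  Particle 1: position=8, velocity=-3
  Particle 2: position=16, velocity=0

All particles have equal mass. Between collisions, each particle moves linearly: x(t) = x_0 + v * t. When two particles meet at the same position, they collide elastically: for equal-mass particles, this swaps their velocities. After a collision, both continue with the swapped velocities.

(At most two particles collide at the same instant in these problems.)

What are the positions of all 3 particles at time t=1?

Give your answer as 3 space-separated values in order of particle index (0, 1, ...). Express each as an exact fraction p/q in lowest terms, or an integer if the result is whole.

Answer: 5 8 16

Derivation:
Collision at t=2/5: particles 0 and 1 swap velocities; positions: p0=34/5 p1=34/5 p2=16; velocities now: v0=-3 v1=2 v2=0
Advance to t=1 (no further collisions before then); velocities: v0=-3 v1=2 v2=0; positions = 5 8 16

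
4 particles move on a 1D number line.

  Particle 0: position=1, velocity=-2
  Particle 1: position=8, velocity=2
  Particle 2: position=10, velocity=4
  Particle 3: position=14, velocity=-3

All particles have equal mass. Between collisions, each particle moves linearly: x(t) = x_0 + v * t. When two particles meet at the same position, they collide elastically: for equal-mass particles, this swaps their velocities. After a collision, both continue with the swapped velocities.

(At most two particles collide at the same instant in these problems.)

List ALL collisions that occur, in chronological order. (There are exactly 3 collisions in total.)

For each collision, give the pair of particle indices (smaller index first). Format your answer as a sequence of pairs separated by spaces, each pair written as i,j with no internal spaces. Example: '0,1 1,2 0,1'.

Answer: 2,3 1,2 0,1

Derivation:
Collision at t=4/7: particles 2 and 3 swap velocities; positions: p0=-1/7 p1=64/7 p2=86/7 p3=86/7; velocities now: v0=-2 v1=2 v2=-3 v3=4
Collision at t=6/5: particles 1 and 2 swap velocities; positions: p0=-7/5 p1=52/5 p2=52/5 p3=74/5; velocities now: v0=-2 v1=-3 v2=2 v3=4
Collision at t=13: particles 0 and 1 swap velocities; positions: p0=-25 p1=-25 p2=34 p3=62; velocities now: v0=-3 v1=-2 v2=2 v3=4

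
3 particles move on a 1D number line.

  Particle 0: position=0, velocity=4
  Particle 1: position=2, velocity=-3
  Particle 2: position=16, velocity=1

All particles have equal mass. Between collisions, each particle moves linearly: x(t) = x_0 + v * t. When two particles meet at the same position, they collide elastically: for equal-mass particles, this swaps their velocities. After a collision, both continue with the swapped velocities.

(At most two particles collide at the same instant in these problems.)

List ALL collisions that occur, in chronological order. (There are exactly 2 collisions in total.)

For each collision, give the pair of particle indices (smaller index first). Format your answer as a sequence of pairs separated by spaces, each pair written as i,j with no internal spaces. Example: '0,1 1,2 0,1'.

Answer: 0,1 1,2

Derivation:
Collision at t=2/7: particles 0 and 1 swap velocities; positions: p0=8/7 p1=8/7 p2=114/7; velocities now: v0=-3 v1=4 v2=1
Collision at t=16/3: particles 1 and 2 swap velocities; positions: p0=-14 p1=64/3 p2=64/3; velocities now: v0=-3 v1=1 v2=4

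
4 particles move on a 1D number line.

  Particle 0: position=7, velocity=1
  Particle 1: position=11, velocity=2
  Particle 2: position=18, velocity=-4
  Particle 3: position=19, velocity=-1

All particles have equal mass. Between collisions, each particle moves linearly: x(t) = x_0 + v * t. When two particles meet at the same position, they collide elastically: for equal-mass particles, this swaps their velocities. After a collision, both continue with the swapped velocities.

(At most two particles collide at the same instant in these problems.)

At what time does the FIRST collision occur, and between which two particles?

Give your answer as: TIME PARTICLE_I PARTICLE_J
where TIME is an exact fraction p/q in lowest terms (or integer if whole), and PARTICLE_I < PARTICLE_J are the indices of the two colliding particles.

Answer: 7/6 1 2

Derivation:
Pair (0,1): pos 7,11 vel 1,2 -> not approaching (rel speed -1 <= 0)
Pair (1,2): pos 11,18 vel 2,-4 -> gap=7, closing at 6/unit, collide at t=7/6
Pair (2,3): pos 18,19 vel -4,-1 -> not approaching (rel speed -3 <= 0)
Earliest collision: t=7/6 between 1 and 2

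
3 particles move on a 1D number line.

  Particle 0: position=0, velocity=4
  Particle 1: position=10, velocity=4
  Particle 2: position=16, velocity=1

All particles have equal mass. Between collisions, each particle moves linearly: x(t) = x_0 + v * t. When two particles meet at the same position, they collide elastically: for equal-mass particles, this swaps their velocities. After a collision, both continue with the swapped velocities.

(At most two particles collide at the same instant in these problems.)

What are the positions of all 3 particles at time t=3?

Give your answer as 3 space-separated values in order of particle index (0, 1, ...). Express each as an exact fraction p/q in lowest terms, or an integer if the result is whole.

Answer: 12 19 22

Derivation:
Collision at t=2: particles 1 and 2 swap velocities; positions: p0=8 p1=18 p2=18; velocities now: v0=4 v1=1 v2=4
Advance to t=3 (no further collisions before then); velocities: v0=4 v1=1 v2=4; positions = 12 19 22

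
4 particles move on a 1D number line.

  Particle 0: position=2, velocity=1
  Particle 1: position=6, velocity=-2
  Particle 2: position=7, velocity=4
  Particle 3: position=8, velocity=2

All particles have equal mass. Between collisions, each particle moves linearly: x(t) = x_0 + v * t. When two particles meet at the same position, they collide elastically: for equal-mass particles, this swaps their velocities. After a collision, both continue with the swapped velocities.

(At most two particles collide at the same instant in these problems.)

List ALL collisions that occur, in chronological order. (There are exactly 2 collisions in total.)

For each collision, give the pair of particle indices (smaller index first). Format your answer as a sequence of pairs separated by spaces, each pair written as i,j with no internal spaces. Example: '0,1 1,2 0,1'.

Answer: 2,3 0,1

Derivation:
Collision at t=1/2: particles 2 and 3 swap velocities; positions: p0=5/2 p1=5 p2=9 p3=9; velocities now: v0=1 v1=-2 v2=2 v3=4
Collision at t=4/3: particles 0 and 1 swap velocities; positions: p0=10/3 p1=10/3 p2=32/3 p3=37/3; velocities now: v0=-2 v1=1 v2=2 v3=4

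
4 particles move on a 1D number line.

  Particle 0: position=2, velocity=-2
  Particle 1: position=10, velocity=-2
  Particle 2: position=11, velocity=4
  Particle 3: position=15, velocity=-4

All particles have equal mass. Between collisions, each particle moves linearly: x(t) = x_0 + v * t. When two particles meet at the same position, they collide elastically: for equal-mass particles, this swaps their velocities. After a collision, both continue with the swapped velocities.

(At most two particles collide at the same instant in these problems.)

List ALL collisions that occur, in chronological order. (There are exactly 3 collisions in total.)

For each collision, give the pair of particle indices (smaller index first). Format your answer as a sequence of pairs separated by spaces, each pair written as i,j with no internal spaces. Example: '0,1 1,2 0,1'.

Answer: 2,3 1,2 0,1

Derivation:
Collision at t=1/2: particles 2 and 3 swap velocities; positions: p0=1 p1=9 p2=13 p3=13; velocities now: v0=-2 v1=-2 v2=-4 v3=4
Collision at t=5/2: particles 1 and 2 swap velocities; positions: p0=-3 p1=5 p2=5 p3=21; velocities now: v0=-2 v1=-4 v2=-2 v3=4
Collision at t=13/2: particles 0 and 1 swap velocities; positions: p0=-11 p1=-11 p2=-3 p3=37; velocities now: v0=-4 v1=-2 v2=-2 v3=4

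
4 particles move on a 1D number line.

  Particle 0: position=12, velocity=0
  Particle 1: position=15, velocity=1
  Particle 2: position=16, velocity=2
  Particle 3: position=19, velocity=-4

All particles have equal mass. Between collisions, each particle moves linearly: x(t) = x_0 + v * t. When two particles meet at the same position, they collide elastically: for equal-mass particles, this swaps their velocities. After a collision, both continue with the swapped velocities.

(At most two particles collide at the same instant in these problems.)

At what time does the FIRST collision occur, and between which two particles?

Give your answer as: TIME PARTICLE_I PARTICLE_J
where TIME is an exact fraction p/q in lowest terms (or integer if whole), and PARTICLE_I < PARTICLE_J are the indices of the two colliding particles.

Pair (0,1): pos 12,15 vel 0,1 -> not approaching (rel speed -1 <= 0)
Pair (1,2): pos 15,16 vel 1,2 -> not approaching (rel speed -1 <= 0)
Pair (2,3): pos 16,19 vel 2,-4 -> gap=3, closing at 6/unit, collide at t=1/2
Earliest collision: t=1/2 between 2 and 3

Answer: 1/2 2 3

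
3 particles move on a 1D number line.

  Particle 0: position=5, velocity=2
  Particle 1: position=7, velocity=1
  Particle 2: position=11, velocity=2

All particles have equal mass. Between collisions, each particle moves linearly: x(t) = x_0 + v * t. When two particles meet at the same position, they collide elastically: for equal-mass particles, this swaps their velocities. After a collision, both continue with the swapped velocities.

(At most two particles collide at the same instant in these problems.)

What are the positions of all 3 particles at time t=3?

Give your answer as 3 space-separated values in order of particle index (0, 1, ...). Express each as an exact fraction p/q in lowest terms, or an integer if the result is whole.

Collision at t=2: particles 0 and 1 swap velocities; positions: p0=9 p1=9 p2=15; velocities now: v0=1 v1=2 v2=2
Advance to t=3 (no further collisions before then); velocities: v0=1 v1=2 v2=2; positions = 10 11 17

Answer: 10 11 17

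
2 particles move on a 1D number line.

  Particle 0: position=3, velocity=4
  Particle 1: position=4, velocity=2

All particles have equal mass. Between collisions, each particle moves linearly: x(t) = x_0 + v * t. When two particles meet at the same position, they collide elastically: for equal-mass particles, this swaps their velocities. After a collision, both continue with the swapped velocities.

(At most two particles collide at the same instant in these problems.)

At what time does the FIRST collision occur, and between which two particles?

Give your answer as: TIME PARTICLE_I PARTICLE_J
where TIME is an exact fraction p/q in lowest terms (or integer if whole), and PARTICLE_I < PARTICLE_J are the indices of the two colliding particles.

Pair (0,1): pos 3,4 vel 4,2 -> gap=1, closing at 2/unit, collide at t=1/2
Earliest collision: t=1/2 between 0 and 1

Answer: 1/2 0 1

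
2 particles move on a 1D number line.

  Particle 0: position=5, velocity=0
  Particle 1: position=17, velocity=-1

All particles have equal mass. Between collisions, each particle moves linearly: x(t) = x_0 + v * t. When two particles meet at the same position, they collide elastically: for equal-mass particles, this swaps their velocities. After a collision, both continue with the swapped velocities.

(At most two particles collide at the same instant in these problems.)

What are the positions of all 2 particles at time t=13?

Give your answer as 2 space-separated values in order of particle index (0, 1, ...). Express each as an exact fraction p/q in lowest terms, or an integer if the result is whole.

Collision at t=12: particles 0 and 1 swap velocities; positions: p0=5 p1=5; velocities now: v0=-1 v1=0
Advance to t=13 (no further collisions before then); velocities: v0=-1 v1=0; positions = 4 5

Answer: 4 5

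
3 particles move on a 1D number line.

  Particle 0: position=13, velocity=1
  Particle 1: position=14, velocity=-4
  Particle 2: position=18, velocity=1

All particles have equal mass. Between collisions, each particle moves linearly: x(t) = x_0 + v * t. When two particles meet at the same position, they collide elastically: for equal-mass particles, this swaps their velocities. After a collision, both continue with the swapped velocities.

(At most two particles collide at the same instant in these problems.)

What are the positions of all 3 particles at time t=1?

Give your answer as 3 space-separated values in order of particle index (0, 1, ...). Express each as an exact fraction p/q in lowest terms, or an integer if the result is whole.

Collision at t=1/5: particles 0 and 1 swap velocities; positions: p0=66/5 p1=66/5 p2=91/5; velocities now: v0=-4 v1=1 v2=1
Advance to t=1 (no further collisions before then); velocities: v0=-4 v1=1 v2=1; positions = 10 14 19

Answer: 10 14 19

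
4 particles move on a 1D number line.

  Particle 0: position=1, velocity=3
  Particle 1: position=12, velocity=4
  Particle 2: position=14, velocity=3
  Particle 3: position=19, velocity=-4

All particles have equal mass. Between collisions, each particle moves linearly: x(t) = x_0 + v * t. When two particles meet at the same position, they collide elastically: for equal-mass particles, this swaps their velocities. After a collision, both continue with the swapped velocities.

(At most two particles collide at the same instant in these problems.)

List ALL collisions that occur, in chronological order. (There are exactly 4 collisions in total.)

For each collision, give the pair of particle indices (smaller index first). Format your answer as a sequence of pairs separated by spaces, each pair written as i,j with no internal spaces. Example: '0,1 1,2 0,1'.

Collision at t=5/7: particles 2 and 3 swap velocities; positions: p0=22/7 p1=104/7 p2=113/7 p3=113/7; velocities now: v0=3 v1=4 v2=-4 v3=3
Collision at t=7/8: particles 1 and 2 swap velocities; positions: p0=29/8 p1=31/2 p2=31/2 p3=133/8; velocities now: v0=3 v1=-4 v2=4 v3=3
Collision at t=2: particles 2 and 3 swap velocities; positions: p0=7 p1=11 p2=20 p3=20; velocities now: v0=3 v1=-4 v2=3 v3=4
Collision at t=18/7: particles 0 and 1 swap velocities; positions: p0=61/7 p1=61/7 p2=152/7 p3=156/7; velocities now: v0=-4 v1=3 v2=3 v3=4

Answer: 2,3 1,2 2,3 0,1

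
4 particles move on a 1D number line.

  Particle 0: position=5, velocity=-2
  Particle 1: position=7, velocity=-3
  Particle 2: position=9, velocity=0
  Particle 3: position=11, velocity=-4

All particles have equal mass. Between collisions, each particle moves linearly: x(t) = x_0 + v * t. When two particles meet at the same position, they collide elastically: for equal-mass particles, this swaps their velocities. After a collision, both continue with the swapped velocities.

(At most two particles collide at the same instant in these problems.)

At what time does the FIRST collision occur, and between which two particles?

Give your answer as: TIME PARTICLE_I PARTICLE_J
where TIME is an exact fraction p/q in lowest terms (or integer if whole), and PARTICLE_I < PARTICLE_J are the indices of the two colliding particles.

Pair (0,1): pos 5,7 vel -2,-3 -> gap=2, closing at 1/unit, collide at t=2
Pair (1,2): pos 7,9 vel -3,0 -> not approaching (rel speed -3 <= 0)
Pair (2,3): pos 9,11 vel 0,-4 -> gap=2, closing at 4/unit, collide at t=1/2
Earliest collision: t=1/2 between 2 and 3

Answer: 1/2 2 3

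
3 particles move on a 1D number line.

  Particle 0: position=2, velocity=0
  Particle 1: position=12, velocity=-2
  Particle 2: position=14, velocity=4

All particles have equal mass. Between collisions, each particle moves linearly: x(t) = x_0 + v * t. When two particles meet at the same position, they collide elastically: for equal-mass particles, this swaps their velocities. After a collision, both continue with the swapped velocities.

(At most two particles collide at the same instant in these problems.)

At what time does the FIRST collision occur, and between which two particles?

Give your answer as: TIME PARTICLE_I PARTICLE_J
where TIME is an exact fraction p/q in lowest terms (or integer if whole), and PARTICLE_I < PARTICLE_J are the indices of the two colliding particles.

Pair (0,1): pos 2,12 vel 0,-2 -> gap=10, closing at 2/unit, collide at t=5
Pair (1,2): pos 12,14 vel -2,4 -> not approaching (rel speed -6 <= 0)
Earliest collision: t=5 between 0 and 1

Answer: 5 0 1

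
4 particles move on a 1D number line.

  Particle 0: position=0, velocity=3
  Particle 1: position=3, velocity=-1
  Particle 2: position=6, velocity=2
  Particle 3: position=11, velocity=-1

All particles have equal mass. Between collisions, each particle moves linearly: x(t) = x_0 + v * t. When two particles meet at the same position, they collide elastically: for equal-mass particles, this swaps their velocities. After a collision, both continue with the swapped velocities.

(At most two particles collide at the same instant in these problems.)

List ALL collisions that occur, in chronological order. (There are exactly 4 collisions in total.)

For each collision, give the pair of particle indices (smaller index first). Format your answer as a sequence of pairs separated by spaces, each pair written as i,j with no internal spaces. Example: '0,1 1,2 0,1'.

Collision at t=3/4: particles 0 and 1 swap velocities; positions: p0=9/4 p1=9/4 p2=15/2 p3=41/4; velocities now: v0=-1 v1=3 v2=2 v3=-1
Collision at t=5/3: particles 2 and 3 swap velocities; positions: p0=4/3 p1=5 p2=28/3 p3=28/3; velocities now: v0=-1 v1=3 v2=-1 v3=2
Collision at t=11/4: particles 1 and 2 swap velocities; positions: p0=1/4 p1=33/4 p2=33/4 p3=23/2; velocities now: v0=-1 v1=-1 v2=3 v3=2
Collision at t=6: particles 2 and 3 swap velocities; positions: p0=-3 p1=5 p2=18 p3=18; velocities now: v0=-1 v1=-1 v2=2 v3=3

Answer: 0,1 2,3 1,2 2,3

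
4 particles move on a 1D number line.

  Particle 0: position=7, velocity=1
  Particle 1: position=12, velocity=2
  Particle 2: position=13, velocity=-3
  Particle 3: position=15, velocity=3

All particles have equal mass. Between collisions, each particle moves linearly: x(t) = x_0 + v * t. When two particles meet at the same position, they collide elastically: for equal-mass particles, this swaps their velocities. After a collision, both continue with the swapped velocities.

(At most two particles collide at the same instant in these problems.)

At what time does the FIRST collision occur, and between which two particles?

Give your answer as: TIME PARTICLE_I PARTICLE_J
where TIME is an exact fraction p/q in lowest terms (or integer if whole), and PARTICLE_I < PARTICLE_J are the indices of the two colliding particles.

Answer: 1/5 1 2

Derivation:
Pair (0,1): pos 7,12 vel 1,2 -> not approaching (rel speed -1 <= 0)
Pair (1,2): pos 12,13 vel 2,-3 -> gap=1, closing at 5/unit, collide at t=1/5
Pair (2,3): pos 13,15 vel -3,3 -> not approaching (rel speed -6 <= 0)
Earliest collision: t=1/5 between 1 and 2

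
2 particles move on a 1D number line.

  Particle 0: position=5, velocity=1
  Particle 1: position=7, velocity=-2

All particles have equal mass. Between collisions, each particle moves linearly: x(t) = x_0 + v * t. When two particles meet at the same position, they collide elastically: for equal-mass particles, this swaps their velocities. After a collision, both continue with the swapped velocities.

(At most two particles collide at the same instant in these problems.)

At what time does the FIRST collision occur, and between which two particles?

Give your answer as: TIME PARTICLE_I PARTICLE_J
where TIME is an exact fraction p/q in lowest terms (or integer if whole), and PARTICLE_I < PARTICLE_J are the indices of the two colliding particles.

Pair (0,1): pos 5,7 vel 1,-2 -> gap=2, closing at 3/unit, collide at t=2/3
Earliest collision: t=2/3 between 0 and 1

Answer: 2/3 0 1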